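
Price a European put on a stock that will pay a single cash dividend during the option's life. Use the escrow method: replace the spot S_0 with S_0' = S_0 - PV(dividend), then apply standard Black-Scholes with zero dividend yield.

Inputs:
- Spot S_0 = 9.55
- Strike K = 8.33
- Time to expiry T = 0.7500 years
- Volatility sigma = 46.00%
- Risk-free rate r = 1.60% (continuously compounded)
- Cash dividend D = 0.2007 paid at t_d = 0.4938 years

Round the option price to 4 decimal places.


PV(D) = D * exp(-r * t_d) = 0.2007 * 0.99213033 = 0.19912056
S_0' = S_0 - PV(D) = 9.5500 - 0.19912056 = 9.35087944
d1 = (ln(S_0'/K) + (r + sigma^2/2)*T) / (sigma*sqrt(T)) = 0.51950715
d2 = d1 - sigma*sqrt(T) = 0.12113547
exp(-rT) = 0.98807171
N(-d1) = 0.30170356; N(-d2) = 0.45179187
P = K * exp(-rT) * N(-d2) - S_0' * N(-d1) = 8.3300 * 0.98807171 * 0.45179187 - 9.35087944 * 0.30170356 = 0.8973

Answer: Price = 0.8973


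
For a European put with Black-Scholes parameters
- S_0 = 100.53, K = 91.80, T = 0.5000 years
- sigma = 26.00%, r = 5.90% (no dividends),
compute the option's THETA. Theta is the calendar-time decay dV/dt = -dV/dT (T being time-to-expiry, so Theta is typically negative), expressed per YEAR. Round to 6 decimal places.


d1 = 0.7465083636; d2 = 0.5626606005
phi(d1) = 0.3019252220; exp(-qT) = 1.0000000000; exp(-rT) = 0.9709308776
Theta = -S*exp(-qT)*phi(d1)*sigma/(2*sqrt(T)) + r*K*exp(-rT)*N(-d2) - q*S*exp(-qT)*N(-d1)
N(-d1) = 0.2276801906; N(-d2) = 0.2868330090; sqrt(T) = 0.7071067812
Term 1 = -100.5300 * 1.0000000000 * 0.3019252220 * 0.2600 / (2 * 0.7071067812) = -5.5802470556
Term 2 = 0.0590 * 91.8000 * 0.9709308776 * 0.2868330090 = 1.5083847552
Term 3 = 0 (no dividend yield, q = 0)
Theta = -5.5802470556 + (1.5083847552) + (0.0000000000) = -4.071862

Answer: Theta = -4.071862


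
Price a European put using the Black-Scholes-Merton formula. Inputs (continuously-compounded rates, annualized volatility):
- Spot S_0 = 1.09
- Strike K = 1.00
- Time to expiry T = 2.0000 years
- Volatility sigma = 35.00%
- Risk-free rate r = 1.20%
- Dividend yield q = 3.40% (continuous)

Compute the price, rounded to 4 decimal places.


Answer: Price = 0.1746

Derivation:
d1 = (ln(S/K) + (r - q + 0.5*sigma^2) * T) / (sigma * sqrt(T)) = 0.33269919
d2 = d1 - sigma * sqrt(T) = -0.16227556
exp(-rT) = 0.97628571; exp(-qT) = 0.93426047
P = K * exp(-rT) * N(-d2) - S_0 * exp(-qT) * N(-d1)
N(-d1) = 0.36968068; N(-d2) = 0.56445557
P = 1.0000 * 0.97628571 * 0.56445557 - 1.0900 * 0.93426047 * 0.36968068 = 0.1746


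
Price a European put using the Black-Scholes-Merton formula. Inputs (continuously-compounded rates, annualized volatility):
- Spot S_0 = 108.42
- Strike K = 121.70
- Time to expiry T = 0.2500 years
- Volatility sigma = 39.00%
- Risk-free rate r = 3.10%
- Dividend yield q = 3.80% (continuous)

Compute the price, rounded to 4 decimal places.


d1 = (ln(S/K) + (r - q + 0.5*sigma^2) * T) / (sigma * sqrt(T)) = -0.50402013
d2 = d1 - sigma * sqrt(T) = -0.69902013
exp(-rT) = 0.99227995; exp(-qT) = 0.99054498
P = K * exp(-rT) * N(-d2) - S_0 * exp(-qT) * N(-d1)
N(-d1) = 0.69287639; N(-d2) = 0.75773028
P = 121.7000 * 0.99227995 * 0.75773028 - 108.4200 * 0.99054498 * 0.69287639 = 17.0925

Answer: Price = 17.0925


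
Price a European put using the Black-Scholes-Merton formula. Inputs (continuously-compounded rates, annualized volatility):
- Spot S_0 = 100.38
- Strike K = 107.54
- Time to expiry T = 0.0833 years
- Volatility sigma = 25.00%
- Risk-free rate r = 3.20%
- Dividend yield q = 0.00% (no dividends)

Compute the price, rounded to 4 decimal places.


d1 = (ln(S/K) + (r - q + 0.5*sigma^2) * T) / (sigma * sqrt(T)) = -0.88187564
d2 = d1 - sigma * sqrt(T) = -0.95402999
exp(-rT) = 0.99733795; exp(-qT) = 1.00000000
P = K * exp(-rT) * N(-d2) - S_0 * exp(-qT) * N(-d1)
N(-d1) = 0.81107797; N(-d2) = 0.82996577
P = 107.5400 * 0.99733795 * 0.82996577 - 100.3800 * 1.00000000 * 0.81107797 = 7.6009

Answer: Price = 7.6009


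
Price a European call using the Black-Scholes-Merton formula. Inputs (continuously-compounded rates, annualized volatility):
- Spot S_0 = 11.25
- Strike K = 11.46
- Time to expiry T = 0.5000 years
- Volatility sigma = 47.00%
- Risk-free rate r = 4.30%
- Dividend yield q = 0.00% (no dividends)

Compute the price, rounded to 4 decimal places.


d1 = (ln(S/K) + (r - q + 0.5*sigma^2) * T) / (sigma * sqrt(T)) = 0.17521329
d2 = d1 - sigma * sqrt(T) = -0.15712690
exp(-rT) = 0.97872948; exp(-qT) = 1.00000000
C = S_0 * exp(-qT) * N(d1) - K * exp(-rT) * N(d2)
N(d1) = 0.56954398; N(d2) = 0.43757242
C = 11.2500 * 1.00000000 * 0.56954398 - 11.4600 * 0.97872948 * 0.43757242 = 1.4995

Answer: Price = 1.4995


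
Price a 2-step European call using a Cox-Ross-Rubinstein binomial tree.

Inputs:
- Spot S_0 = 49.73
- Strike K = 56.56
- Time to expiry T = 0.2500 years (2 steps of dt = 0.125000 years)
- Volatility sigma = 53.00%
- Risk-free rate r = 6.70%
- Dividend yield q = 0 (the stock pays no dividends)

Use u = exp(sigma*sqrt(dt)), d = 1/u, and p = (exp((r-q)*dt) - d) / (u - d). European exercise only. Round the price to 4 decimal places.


Answer: Price = V(0,0) = 3.5101

Derivation:
dt = T/N = 0.125000
u = exp(sigma*sqrt(dt)) = 1.206089; d = 1/u = 0.829126
p = (exp((r-q)*dt) - d) / (u - d) = 0.475601
Discount per step: exp(-r*dt) = 0.991660
Stock lattice S(k, i) with i counting down-moves:
  k=0: S(0,0) = 49.7300
  k=1: S(1,0) = 59.9788; S(1,1) = 41.2324
  k=2: S(2,0) = 72.3398; S(2,1) = 49.7300; S(2,2) = 34.1869
Terminal payoffs V(N, i) = max(S_T - K, 0):
  V(2,0) = 15.779837; V(2,1) = 0.000000; V(2,2) = 0.000000
Backward induction: V(k, i) = exp(-r*dt) * [p * V(k+1, i) + (1-p) * V(k+1, i+1)].
  V(1,0) = exp(-r*dt) * [p*15.779837 + (1-p)*0.000000] = 7.442316
  V(1,1) = exp(-r*dt) * [p*0.000000 + (1-p)*0.000000] = 0.000000
  V(0,0) = exp(-r*dt) * [p*7.442316 + (1-p)*0.000000] = 3.510053


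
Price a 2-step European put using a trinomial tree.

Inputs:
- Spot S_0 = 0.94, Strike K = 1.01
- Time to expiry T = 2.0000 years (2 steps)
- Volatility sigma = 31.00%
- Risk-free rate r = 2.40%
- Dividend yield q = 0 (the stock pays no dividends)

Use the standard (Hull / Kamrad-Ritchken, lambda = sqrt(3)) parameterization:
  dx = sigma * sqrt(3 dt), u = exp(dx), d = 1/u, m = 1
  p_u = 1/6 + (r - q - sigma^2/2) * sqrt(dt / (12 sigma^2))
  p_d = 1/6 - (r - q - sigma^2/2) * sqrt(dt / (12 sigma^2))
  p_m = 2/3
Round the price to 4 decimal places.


Answer: Price = V(0,0) = 0.1674

Derivation:
dt = T/N = 1.000000; dx = sigma*sqrt(3*dt) = 0.536936
u = exp(dx) = 1.710757; d = 1/u = 0.584537
p_u = 0.144271, p_m = 0.666667, p_d = 0.189062
Discount per step: exp(-r*dt) = 0.976286
Stock lattice S(k, j) with j the centered position index:
  k=0: S(0,+0) = 0.9400
  k=1: S(1,-1) = 0.5495; S(1,+0) = 0.9400; S(1,+1) = 1.6081
  k=2: S(2,-2) = 0.3212; S(2,-1) = 0.5495; S(2,+0) = 0.9400; S(2,+1) = 1.6081; S(2,+2) = 2.7511
Terminal payoffs V(N, j) = max(K - S_T, 0):
  V(2,-2) = 0.688818; V(2,-1) = 0.460536; V(2,+0) = 0.070000; V(2,+1) = 0.000000; V(2,+2) = 0.000000
Backward induction: V(k, j) = exp(-r*dt) * [p_u * V(k+1, j+1) + p_m * V(k+1, j) + p_d * V(k+1, j-1)]
  V(1,-1) = exp(-r*dt) * [p_u*0.070000 + p_m*0.460536 + p_d*0.688818] = 0.436743
  V(1,+0) = exp(-r*dt) * [p_u*0.000000 + p_m*0.070000 + p_d*0.460536] = 0.130565
  V(1,+1) = exp(-r*dt) * [p_u*0.000000 + p_m*0.000000 + p_d*0.070000] = 0.012921
  V(0,+0) = exp(-r*dt) * [p_u*0.012921 + p_m*0.130565 + p_d*0.436743] = 0.167413


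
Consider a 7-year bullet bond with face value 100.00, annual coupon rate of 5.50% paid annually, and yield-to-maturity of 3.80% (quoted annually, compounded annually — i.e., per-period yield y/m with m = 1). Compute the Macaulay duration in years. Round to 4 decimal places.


Coupon per period c = face * coupon_rate / m = 5.500000
Periods per year m = 1; per-period yield y/m = 0.038000
Number of cashflows N = 7
Cashflows (t years, CF_t, discount factor 1/(1+y/m)^(m*t), PV):
  t = 1.0000: CF_t = 5.500000, DF = 0.963391, PV = 5.298651
  t = 2.0000: CF_t = 5.500000, DF = 0.928122, PV = 5.104674
  t = 3.0000: CF_t = 5.500000, DF = 0.894145, PV = 4.917797
  t = 4.0000: CF_t = 5.500000, DF = 0.861411, PV = 4.737762
  t = 5.0000: CF_t = 5.500000, DF = 0.829876, PV = 4.564318
  t = 6.0000: CF_t = 5.500000, DF = 0.799495, PV = 4.397224
  t = 7.0000: CF_t = 105.500000, DF = 0.770227, PV = 81.258909
Price P = sum_t PV_t = 110.279335
Macaulay numerator sum_t t * PV_t:
  t * PV_t at t = 1.0000: 5.298651
  t * PV_t at t = 2.0000: 10.209347
  t * PV_t at t = 3.0000: 14.753392
  t * PV_t at t = 4.0000: 18.951050
  t * PV_t at t = 5.0000: 22.821591
  t * PV_t at t = 6.0000: 26.383343
  t * PV_t at t = 7.0000: 568.812360
Macaulay duration D = (sum_t t * PV_t) / P = 667.229735 / 110.279335 = 6.050361

Answer: Macaulay duration = 6.0504 years


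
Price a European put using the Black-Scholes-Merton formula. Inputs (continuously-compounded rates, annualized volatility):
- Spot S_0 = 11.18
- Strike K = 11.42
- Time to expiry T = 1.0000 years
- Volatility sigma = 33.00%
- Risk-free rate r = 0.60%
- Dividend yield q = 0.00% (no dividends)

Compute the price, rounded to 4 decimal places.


Answer: Price = 1.5639

Derivation:
d1 = (ln(S/K) + (r - q + 0.5*sigma^2) * T) / (sigma * sqrt(T)) = 0.11881898
d2 = d1 - sigma * sqrt(T) = -0.21118102
exp(-rT) = 0.99401796; exp(-qT) = 1.00000000
P = K * exp(-rT) * N(-d2) - S_0 * exp(-qT) * N(-d1)
N(-d1) = 0.45270939; N(-d2) = 0.58362699
P = 11.4200 * 0.99401796 * 0.58362699 - 11.1800 * 1.00000000 * 0.45270939 = 1.5639


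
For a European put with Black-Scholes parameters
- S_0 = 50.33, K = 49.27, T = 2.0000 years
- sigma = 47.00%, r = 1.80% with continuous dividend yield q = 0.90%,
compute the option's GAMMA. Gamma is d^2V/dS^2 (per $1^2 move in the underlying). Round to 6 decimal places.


d1 = 0.3914452033; d2 = -0.2732351710
phi(d1) = 0.3695189676; exp(-qT) = 0.9821610324; exp(-rT) = 0.9646402935
Gamma = exp(-qT) * phi(d1) / (S * sigma * sqrt(T)) = 0.9821610324 * 0.3695189676 / (50.3300 * 0.4700 * 1.4142135624) = 0.010849

Answer: Gamma = 0.010849


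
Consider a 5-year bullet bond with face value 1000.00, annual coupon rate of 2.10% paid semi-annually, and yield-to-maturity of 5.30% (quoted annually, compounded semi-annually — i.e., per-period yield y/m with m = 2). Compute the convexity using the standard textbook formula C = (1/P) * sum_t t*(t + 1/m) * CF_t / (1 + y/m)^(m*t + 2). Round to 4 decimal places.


Coupon per period c = face * coupon_rate / m = 10.500000
Periods per year m = 2; per-period yield y/m = 0.026500
Number of cashflows N = 10
Cashflows (t years, CF_t, discount factor 1/(1+y/m)^(m*t), PV):
  t = 0.5000: CF_t = 10.500000, DF = 0.974184, PV = 10.228933
  t = 1.0000: CF_t = 10.500000, DF = 0.949035, PV = 9.964864
  t = 1.5000: CF_t = 10.500000, DF = 0.924535, PV = 9.707613
  t = 2.0000: CF_t = 10.500000, DF = 0.900667, PV = 9.457002
  t = 2.5000: CF_t = 10.500000, DF = 0.877415, PV = 9.212861
  t = 3.0000: CF_t = 10.500000, DF = 0.854764, PV = 8.975023
  t = 3.5000: CF_t = 10.500000, DF = 0.832698, PV = 8.743325
  t = 4.0000: CF_t = 10.500000, DF = 0.811201, PV = 8.517608
  t = 4.5000: CF_t = 10.500000, DF = 0.790259, PV = 8.297719
  t = 5.0000: CF_t = 1010.500000, DF = 0.769858, PV = 777.941215
Price P = sum_t PV_t = 861.046164
Convexity numerator sum_t t*(t + 1/m) * CF_t / (1+y/m)^(m*t + 2):
  t = 0.5000: term = 4.853806
  t = 1.0000: term = 14.185503
  t = 1.5000: term = 27.638584
  t = 2.0000: term = 44.875116
  t = 2.5000: term = 65.574938
  t = 3.0000: term = 89.434888
  t = 3.5000: term = 116.168064
  t = 4.0000: term = 145.503107
  t = 4.5000: term = 177.183520
  t = 5.0000: term = 20303.063232
Convexity = (1/P) * sum = 20988.480759 / 861.046164 = 24.375558

Answer: Convexity = 24.3756


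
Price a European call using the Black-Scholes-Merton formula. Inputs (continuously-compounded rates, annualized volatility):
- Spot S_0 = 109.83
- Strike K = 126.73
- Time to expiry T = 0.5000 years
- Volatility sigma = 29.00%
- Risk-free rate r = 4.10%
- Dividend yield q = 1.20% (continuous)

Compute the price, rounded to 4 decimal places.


d1 = (ln(S/K) + (r - q + 0.5*sigma^2) * T) / (sigma * sqrt(T)) = -0.52472260
d2 = d1 - sigma * sqrt(T) = -0.72978357
exp(-rT) = 0.97970870; exp(-qT) = 0.99401796
C = S_0 * exp(-qT) * N(d1) - K * exp(-rT) * N(d2)
N(d1) = 0.29988802; N(d2) = 0.23276125
C = 109.8300 * 0.99401796 * 0.29988802 - 126.7300 * 0.97970870 * 0.23276125 = 3.8404

Answer: Price = 3.8404


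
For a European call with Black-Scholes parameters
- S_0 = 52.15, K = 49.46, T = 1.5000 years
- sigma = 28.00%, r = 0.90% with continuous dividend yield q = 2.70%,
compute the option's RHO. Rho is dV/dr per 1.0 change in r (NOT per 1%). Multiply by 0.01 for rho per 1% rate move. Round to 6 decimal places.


d1 = 0.2471649441; d2 = -0.0957636199
phi(d1) = 0.3869407153; exp(-qT) = 0.9603091645; exp(-rT) = 0.9865907163
N(d2) = 0.4618541558
Rho = K*T*exp(-rT)*N(d2) = 49.4600 * 1.5000 * 0.9865907163 * 0.4618541558 = 33.805491

Answer: Rho = 33.805491


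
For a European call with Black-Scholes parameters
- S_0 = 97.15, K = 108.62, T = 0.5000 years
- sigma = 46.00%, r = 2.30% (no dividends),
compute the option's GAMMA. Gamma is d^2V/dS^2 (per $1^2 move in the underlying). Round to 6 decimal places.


Answer: Gamma = 0.012493

Derivation:
d1 = -0.1451086930; d2 = -0.4703778124
phi(d1) = 0.3947641427; exp(-qT) = 1.0000000000; exp(-rT) = 0.9885658722
Gamma = exp(-qT) * phi(d1) / (S * sigma * sqrt(T)) = 1.0000000000 * 0.3947641427 / (97.1500 * 0.4600 * 0.7071067812) = 0.012493


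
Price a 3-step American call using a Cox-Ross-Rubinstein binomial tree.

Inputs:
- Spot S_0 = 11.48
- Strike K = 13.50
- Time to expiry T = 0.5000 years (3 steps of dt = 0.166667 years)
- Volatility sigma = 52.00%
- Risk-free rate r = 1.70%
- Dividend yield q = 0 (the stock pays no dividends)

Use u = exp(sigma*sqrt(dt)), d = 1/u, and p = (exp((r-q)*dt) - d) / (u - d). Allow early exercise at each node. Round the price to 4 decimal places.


Answer: Price = V(0,0) = 0.9925

Derivation:
dt = T/N = 0.166667
u = exp(sigma*sqrt(dt)) = 1.236505; d = 1/u = 0.808731
p = (exp((r-q)*dt) - d) / (u - d) = 0.453759
Discount per step: exp(-r*dt) = 0.997171
Stock lattice S(k, i) with i counting down-moves:
  k=0: S(0,0) = 11.4800
  k=1: S(1,0) = 14.1951; S(1,1) = 9.2842
  k=2: S(2,0) = 17.5523; S(2,1) = 11.4800; S(2,2) = 7.5084
  k=3: S(3,0) = 21.7035; S(3,1) = 14.1951; S(3,2) = 9.2842; S(3,3) = 6.0723
Terminal payoffs V(N, i) = max(S_T - K, 0):
  V(3,0) = 8.203504; V(3,1) = 0.695081; V(3,2) = 0.000000; V(3,3) = 0.000000
Backward induction: V(k, i) = exp(-r*dt) * [p * V(k+1, i) + (1-p) * V(k+1, i+1)]; then take max(V_cont, immediate exercise) for American.
  V(2,0) = exp(-r*dt) * [p*8.203504 + (1-p)*0.695081] = 4.090489; exercise = 4.052293; V(2,0) = max -> 4.090489
  V(2,1) = exp(-r*dt) * [p*0.695081 + (1-p)*0.000000] = 0.314507; exercise = 0.000000; V(2,1) = max -> 0.314507
  V(2,2) = exp(-r*dt) * [p*0.000000 + (1-p)*0.000000] = 0.000000; exercise = 0.000000; V(2,2) = max -> 0.000000
  V(1,0) = exp(-r*dt) * [p*4.090489 + (1-p)*0.314507] = 2.022155; exercise = 0.695081; V(1,0) = max -> 2.022155
  V(1,1) = exp(-r*dt) * [p*0.314507 + (1-p)*0.000000] = 0.142307; exercise = 0.000000; V(1,1) = max -> 0.142307
  V(0,0) = exp(-r*dt) * [p*2.022155 + (1-p)*0.142307] = 0.992489; exercise = 0.000000; V(0,0) = max -> 0.992489


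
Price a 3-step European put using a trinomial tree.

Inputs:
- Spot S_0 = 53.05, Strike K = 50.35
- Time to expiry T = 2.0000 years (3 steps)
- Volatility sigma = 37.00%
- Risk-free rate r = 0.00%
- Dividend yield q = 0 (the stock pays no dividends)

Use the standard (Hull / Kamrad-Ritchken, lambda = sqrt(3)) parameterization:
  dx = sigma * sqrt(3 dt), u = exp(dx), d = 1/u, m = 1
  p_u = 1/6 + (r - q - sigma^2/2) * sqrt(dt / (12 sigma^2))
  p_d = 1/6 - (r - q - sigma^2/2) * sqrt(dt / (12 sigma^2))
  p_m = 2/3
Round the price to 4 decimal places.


Answer: Price = V(0,0) = 8.7818

Derivation:
dt = T/N = 0.666667; dx = sigma*sqrt(3*dt) = 0.523259
u = exp(dx) = 1.687518; d = 1/u = 0.592586
p_u = 0.123062, p_m = 0.666667, p_d = 0.210272
Discount per step: exp(-r*dt) = 1.000000
Stock lattice S(k, j) with j the centered position index:
  k=0: S(0,+0) = 53.0500
  k=1: S(1,-1) = 31.4367; S(1,+0) = 53.0500; S(1,+1) = 89.5228
  k=2: S(2,-2) = 18.6290; S(2,-1) = 31.4367; S(2,+0) = 53.0500; S(2,+1) = 89.5228; S(2,+2) = 151.0714
  k=3: S(3,-3) = 11.0393; S(3,-2) = 18.6290; S(3,-1) = 31.4367; S(3,+0) = 53.0500; S(3,+1) = 89.5228; S(3,+2) = 151.0714; S(3,+3) = 254.9358
Terminal payoffs V(N, j) = max(K - S_T, 0):
  V(3,-3) = 39.310742; V(3,-2) = 31.721050; V(3,-1) = 18.913305; V(3,+0) = 0.000000; V(3,+1) = 0.000000; V(3,+2) = 0.000000; V(3,+3) = 0.000000
Backward induction: V(k, j) = exp(-r*dt) * [p_u * V(k+1, j+1) + p_m * V(k+1, j) + p_d * V(k+1, j-1)]
  V(2,-2) = exp(-r*dt) * [p_u*18.913305 + p_m*31.721050 + p_d*39.310742] = 31.740803
  V(2,-1) = exp(-r*dt) * [p_u*0.000000 + p_m*18.913305 + p_d*31.721050] = 19.278905
  V(2,+0) = exp(-r*dt) * [p_u*0.000000 + p_m*0.000000 + p_d*18.913305] = 3.976931
  V(2,+1) = exp(-r*dt) * [p_u*0.000000 + p_m*0.000000 + p_d*0.000000] = 0.000000
  V(2,+2) = exp(-r*dt) * [p_u*0.000000 + p_m*0.000000 + p_d*0.000000] = 0.000000
  V(1,-1) = exp(-r*dt) * [p_u*3.976931 + p_m*19.278905 + p_d*31.740803] = 20.016201
  V(1,+0) = exp(-r*dt) * [p_u*0.000000 + p_m*3.976931 + p_d*19.278905] = 6.705093
  V(1,+1) = exp(-r*dt) * [p_u*0.000000 + p_m*0.000000 + p_d*3.976931] = 0.836235
  V(0,+0) = exp(-r*dt) * [p_u*0.836235 + p_m*6.705093 + p_d*20.016201] = 8.781809


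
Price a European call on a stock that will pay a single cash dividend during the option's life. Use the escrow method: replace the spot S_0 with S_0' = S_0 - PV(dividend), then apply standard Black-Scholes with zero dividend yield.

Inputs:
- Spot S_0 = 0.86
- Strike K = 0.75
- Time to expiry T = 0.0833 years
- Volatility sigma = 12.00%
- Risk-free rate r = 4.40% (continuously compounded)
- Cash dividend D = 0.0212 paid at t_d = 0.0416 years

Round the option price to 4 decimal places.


PV(D) = D * exp(-r * t_d) = 0.0212 * 0.99817127 = 0.02116123
S_0' = S_0 - PV(D) = 0.8600 - 0.02116123 = 0.83883877
d1 = (ln(S_0'/K) + (r + sigma^2/2)*T) / (sigma*sqrt(T)) = 3.35537270
d2 = d1 - sigma*sqrt(T) = 3.32073862
exp(-rT) = 0.99634151
N(d1) = 0.99960371; N(d2) = 0.99955110
C = S_0' * N(d1) - K * exp(-rT) * N(d2) = 0.83883877 * 0.99960371 - 0.7500 * 0.99634151 * 0.99955110 = 0.0916

Answer: Price = 0.0916


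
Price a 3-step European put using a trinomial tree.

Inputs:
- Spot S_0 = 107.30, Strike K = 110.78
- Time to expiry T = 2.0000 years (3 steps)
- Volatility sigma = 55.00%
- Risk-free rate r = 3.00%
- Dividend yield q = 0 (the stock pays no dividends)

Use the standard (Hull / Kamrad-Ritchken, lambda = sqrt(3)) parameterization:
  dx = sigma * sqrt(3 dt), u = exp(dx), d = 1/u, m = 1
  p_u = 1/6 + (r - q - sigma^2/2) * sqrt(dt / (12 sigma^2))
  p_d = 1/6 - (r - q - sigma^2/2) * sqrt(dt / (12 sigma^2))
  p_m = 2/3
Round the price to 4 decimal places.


Answer: Price = V(0,0) = 28.0543

Derivation:
dt = T/N = 0.666667; dx = sigma*sqrt(3*dt) = 0.777817
u = exp(dx) = 2.176716; d = 1/u = 0.459408
p_u = 0.114705, p_m = 0.666667, p_d = 0.218628
Discount per step: exp(-r*dt) = 0.980199
Stock lattice S(k, j) with j the centered position index:
  k=0: S(0,+0) = 107.3000
  k=1: S(1,-1) = 49.2944; S(1,+0) = 107.3000; S(1,+1) = 233.5617
  k=2: S(2,-2) = 22.6462; S(2,-1) = 49.2944; S(2,+0) = 107.3000; S(2,+1) = 233.5617; S(2,+2) = 508.3975
  k=3: S(3,-3) = 10.4039; S(3,-2) = 22.6462; S(3,-1) = 49.2944; S(3,+0) = 107.3000; S(3,+1) = 233.5617; S(3,+2) = 508.3975; S(3,+3) = 1106.6371
Terminal payoffs V(N, j) = max(K - S_T, 0):
  V(3,-3) = 100.376146; V(3,-2) = 88.133762; V(3,-1) = 61.485565; V(3,+0) = 3.480000; V(3,+1) = 0.000000; V(3,+2) = 0.000000; V(3,+3) = 0.000000
Backward induction: V(k, j) = exp(-r*dt) * [p_u * V(k+1, j+1) + p_m * V(k+1, j) + p_d * V(k+1, j-1)]
  V(2,-2) = exp(-r*dt) * [p_u*61.485565 + p_m*88.133762 + p_d*100.376146] = 86.015974
  V(2,-1) = exp(-r*dt) * [p_u*3.480000 + p_m*61.485565 + p_d*88.133762] = 59.456974
  V(2,+0) = exp(-r*dt) * [p_u*0.000000 + p_m*3.480000 + p_d*61.485565] = 15.450367
  V(2,+1) = exp(-r*dt) * [p_u*0.000000 + p_m*0.000000 + p_d*3.480000] = 0.745761
  V(2,+2) = exp(-r*dt) * [p_u*0.000000 + p_m*0.000000 + p_d*0.000000] = 0.000000
  V(1,-1) = exp(-r*dt) * [p_u*15.450367 + p_m*59.456974 + p_d*86.015974] = 59.023392
  V(1,+0) = exp(-r*dt) * [p_u*0.745761 + p_m*15.450367 + p_d*59.456974] = 22.921715
  V(1,+1) = exp(-r*dt) * [p_u*0.000000 + p_m*0.745761 + p_d*15.450367] = 3.798330
  V(0,+0) = exp(-r*dt) * [p_u*3.798330 + p_m*22.921715 + p_d*59.023392] = 28.054281


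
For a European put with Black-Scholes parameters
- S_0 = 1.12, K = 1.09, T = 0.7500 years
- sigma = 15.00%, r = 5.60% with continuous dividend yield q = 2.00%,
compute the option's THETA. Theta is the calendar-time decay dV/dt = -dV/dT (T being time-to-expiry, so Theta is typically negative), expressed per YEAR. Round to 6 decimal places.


Answer: Theta = -0.019678

Derivation:
d1 = 0.4818064135; d2 = 0.3519026029
phi(d1) = 0.3552238079; exp(-qT) = 0.9851119396; exp(-rT) = 0.9588697806
Theta = -S*exp(-qT)*phi(d1)*sigma/(2*sqrt(T)) + r*K*exp(-rT)*N(-d2) - q*S*exp(-qT)*N(-d1)
N(-d1) = 0.3149717365; N(-d2) = 0.3624556535; sqrt(T) = 0.8660254038
Term 1 = -1.1200 * 0.9851119396 * 0.3552238079 * 0.1500 / (2 * 0.8660254038) = -0.0339419120
Term 2 = 0.0560 * 1.0900 * 0.9588697806 * 0.3624556535 = 0.0212143161
Term 3 = -0.0200 * 1.1200 * 0.9851119396 * 0.3149717365 = -0.0069503262
Theta = -0.0339419120 + (0.0212143161) + (-0.0069503262) = -0.019678


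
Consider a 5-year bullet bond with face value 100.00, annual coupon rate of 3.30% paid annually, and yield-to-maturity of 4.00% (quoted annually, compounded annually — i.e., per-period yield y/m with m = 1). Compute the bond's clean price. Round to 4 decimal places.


Coupon per period c = face * coupon_rate / m = 3.300000
Periods per year m = 1; per-period yield y/m = 0.040000
Number of cashflows N = 5
Cashflows (t years, CF_t, discount factor 1/(1+y/m)^(m*t), PV):
  t = 1.0000: CF_t = 3.300000, DF = 0.961538, PV = 3.173077
  t = 2.0000: CF_t = 3.300000, DF = 0.924556, PV = 3.051036
  t = 3.0000: CF_t = 3.300000, DF = 0.888996, PV = 2.933688
  t = 4.0000: CF_t = 3.300000, DF = 0.854804, PV = 2.820854
  t = 5.0000: CF_t = 103.300000, DF = 0.821927, PV = 84.905070
Price P = sum_t PV_t = 96.883724

Answer: Price = 96.8837


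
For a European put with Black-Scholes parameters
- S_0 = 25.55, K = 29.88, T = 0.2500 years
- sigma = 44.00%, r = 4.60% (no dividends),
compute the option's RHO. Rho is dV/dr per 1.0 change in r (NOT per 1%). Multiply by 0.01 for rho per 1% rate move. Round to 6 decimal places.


Answer: Rho = -5.753705

Derivation:
d1 = -0.5493274710; d2 = -0.7693274710
phi(d1) = 0.3430706527; exp(-qT) = 1.0000000000; exp(-rT) = 0.9885658722
N(-d2) = 0.7791505334
Rho = -K*T*exp(-rT)*N(-d2) = -29.8800 * 0.2500 * 0.9885658722 * 0.7791505334 = -5.753705


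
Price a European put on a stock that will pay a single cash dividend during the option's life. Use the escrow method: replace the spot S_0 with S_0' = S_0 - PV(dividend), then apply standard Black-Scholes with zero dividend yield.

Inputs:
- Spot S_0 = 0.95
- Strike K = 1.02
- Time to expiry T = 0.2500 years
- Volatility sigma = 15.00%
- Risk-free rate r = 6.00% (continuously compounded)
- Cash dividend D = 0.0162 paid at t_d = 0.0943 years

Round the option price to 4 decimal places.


PV(D) = D * exp(-r * t_d) = 0.0162 * 0.99435798 = 0.01610860
S_0' = S_0 - PV(D) = 0.9500 - 0.01610860 = 0.93389140
d1 = (ln(S_0'/K) + (r + sigma^2/2)*T) / (sigma*sqrt(T)) = -0.93846997
d2 = d1 - sigma*sqrt(T) = -1.01346997
exp(-rT) = 0.98511194
N(-d1) = 0.82599853; N(-d2) = 0.84458213
P = K * exp(-rT) * N(-d2) - S_0' * N(-d1) = 1.0200 * 0.98511194 * 0.84458213 - 0.93389140 * 0.82599853 = 0.0773

Answer: Price = 0.0773


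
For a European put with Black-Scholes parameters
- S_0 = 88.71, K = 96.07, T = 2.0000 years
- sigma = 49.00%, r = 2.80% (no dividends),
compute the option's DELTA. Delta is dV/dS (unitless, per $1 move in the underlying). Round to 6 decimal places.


Answer: Delta = -0.377416

Derivation:
d1 = 0.3122749934; d2 = -0.3806896522
phi(d1) = 0.3799573122; exp(-qT) = 1.0000000000; exp(-rT) = 0.9455391359
N(-d1) = 0.3774157714
Delta = -exp(-qT) * N(-d1) = -1.0000000000 * 0.3774157714 = -0.377416


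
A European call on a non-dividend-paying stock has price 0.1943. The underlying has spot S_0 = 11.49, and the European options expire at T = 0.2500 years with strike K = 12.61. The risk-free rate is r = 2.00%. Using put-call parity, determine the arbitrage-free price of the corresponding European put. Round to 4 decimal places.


Put-call parity: C - P = S_0 * exp(-qT) - K * exp(-rT).
S_0 * exp(-qT) = 11.4900 * 1.00000000 = 11.49000000
K * exp(-rT) = 12.6100 * 0.99501248 = 12.54710736
P = C - S*exp(-qT) + K*exp(-rT)
P = 0.1943 - 11.49000000 + 12.54710736 = 1.2514

Answer: Put price = 1.2514


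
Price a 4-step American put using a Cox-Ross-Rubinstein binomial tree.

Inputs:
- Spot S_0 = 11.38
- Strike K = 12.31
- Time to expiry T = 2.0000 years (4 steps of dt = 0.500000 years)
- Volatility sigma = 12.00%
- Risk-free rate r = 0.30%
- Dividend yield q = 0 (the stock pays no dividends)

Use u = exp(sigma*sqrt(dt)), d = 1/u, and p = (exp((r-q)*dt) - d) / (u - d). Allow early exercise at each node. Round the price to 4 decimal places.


dt = T/N = 0.500000
u = exp(sigma*sqrt(dt)) = 1.088557; d = 1/u = 0.918647
p = (exp((r-q)*dt) - d) / (u - d) = 0.487634
Discount per step: exp(-r*dt) = 0.998501
Stock lattice S(k, i) with i counting down-moves:
  k=0: S(0,0) = 11.3800
  k=1: S(1,0) = 12.3878; S(1,1) = 10.4542
  k=2: S(2,0) = 13.4848; S(2,1) = 11.3800; S(2,2) = 9.6037
  k=3: S(3,0) = 14.6790; S(3,1) = 12.3878; S(3,2) = 10.4542; S(3,3) = 8.8224
  k=4: S(4,0) = 15.9789; S(4,1) = 13.4848; S(4,2) = 11.3800; S(4,3) = 9.6037; S(4,4) = 8.1047
Terminal payoffs V(N, i) = max(K - S_T, 0):
  V(4,0) = 0.000000; V(4,1) = 0.000000; V(4,2) = 0.930000; V(4,3) = 2.706268; V(4,4) = 4.205284
Backward induction: V(k, i) = exp(-r*dt) * [p * V(k+1, i) + (1-p) * V(k+1, i+1)]; then take max(V_cont, immediate exercise) for American.
  V(3,0) = exp(-r*dt) * [p*0.000000 + (1-p)*0.000000] = 0.000000; exercise = 0.000000; V(3,0) = max -> 0.000000
  V(3,1) = exp(-r*dt) * [p*0.000000 + (1-p)*0.930000] = 0.475786; exercise = 0.000000; V(3,1) = max -> 0.475786
  V(3,2) = exp(-r*dt) * [p*0.930000 + (1-p)*2.706268] = 1.837340; exercise = 1.855792; V(3,2) = max -> 1.855792
  V(3,3) = exp(-r*dt) * [p*2.706268 + (1-p)*4.205284] = 3.469104; exercise = 3.487555; V(3,3) = max -> 3.487555
  V(2,0) = exp(-r*dt) * [p*0.000000 + (1-p)*0.475786] = 0.243411; exercise = 0.000000; V(2,0) = max -> 0.243411
  V(2,1) = exp(-r*dt) * [p*0.475786 + (1-p)*1.855792] = 1.181080; exercise = 0.930000; V(2,1) = max -> 1.181080
  V(2,2) = exp(-r*dt) * [p*1.855792 + (1-p)*3.487555] = 2.687817; exercise = 2.706268; V(2,2) = max -> 2.706268
  V(1,0) = exp(-r*dt) * [p*0.243411 + (1-p)*1.181080] = 0.722756; exercise = 0.000000; V(1,0) = max -> 0.722756
  V(1,1) = exp(-r*dt) * [p*1.181080 + (1-p)*2.706268] = 1.959592; exercise = 1.855792; V(1,1) = max -> 1.959592
  V(0,0) = exp(-r*dt) * [p*0.722756 + (1-p)*1.959592] = 1.354435; exercise = 0.930000; V(0,0) = max -> 1.354435

Answer: Price = V(0,0) = 1.3544


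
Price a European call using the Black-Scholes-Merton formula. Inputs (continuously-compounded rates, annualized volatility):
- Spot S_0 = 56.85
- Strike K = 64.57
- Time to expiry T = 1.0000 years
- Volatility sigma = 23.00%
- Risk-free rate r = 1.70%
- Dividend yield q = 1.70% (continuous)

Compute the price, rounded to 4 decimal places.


Answer: Price = 2.4814

Derivation:
d1 = (ln(S/K) + (r - q + 0.5*sigma^2) * T) / (sigma * sqrt(T)) = -0.43862472
d2 = d1 - sigma * sqrt(T) = -0.66862472
exp(-rT) = 0.98314368; exp(-qT) = 0.98314368
C = S_0 * exp(-qT) * N(d1) - K * exp(-rT) * N(d2)
N(d1) = 0.33046674; N(d2) = 0.25186745
C = 56.8500 * 0.98314368 * 0.33046674 - 64.5700 * 0.98314368 * 0.25186745 = 2.4814


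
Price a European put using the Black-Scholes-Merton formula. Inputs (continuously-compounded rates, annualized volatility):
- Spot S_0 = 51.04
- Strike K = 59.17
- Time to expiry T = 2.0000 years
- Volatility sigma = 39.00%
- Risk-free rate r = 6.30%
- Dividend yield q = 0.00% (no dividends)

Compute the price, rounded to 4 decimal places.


d1 = (ln(S/K) + (r - q + 0.5*sigma^2) * T) / (sigma * sqrt(T)) = 0.23623709
d2 = d1 - sigma * sqrt(T) = -0.31530620
exp(-rT) = 0.88161485; exp(-qT) = 1.00000000
P = K * exp(-rT) * N(-d2) - S_0 * exp(-qT) * N(-d1)
N(-d1) = 0.40662435; N(-d2) = 0.62373541
P = 59.1700 * 0.88161485 * 0.62373541 - 51.0400 * 1.00000000 * 0.40662435 = 11.7831

Answer: Price = 11.7831


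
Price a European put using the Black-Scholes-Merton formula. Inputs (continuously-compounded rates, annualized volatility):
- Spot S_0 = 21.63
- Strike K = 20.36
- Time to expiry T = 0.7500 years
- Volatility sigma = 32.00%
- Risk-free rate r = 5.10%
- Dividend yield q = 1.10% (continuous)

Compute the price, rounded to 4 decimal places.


Answer: Price = 1.4524

Derivation:
d1 = (ln(S/K) + (r - q + 0.5*sigma^2) * T) / (sigma * sqrt(T)) = 0.46516046
d2 = d1 - sigma * sqrt(T) = 0.18803233
exp(-rT) = 0.96247229; exp(-qT) = 0.99178394
P = K * exp(-rT) * N(-d2) - S_0 * exp(-qT) * N(-d1)
N(-d1) = 0.32090828; N(-d2) = 0.42542565
P = 20.3600 * 0.96247229 * 0.42542565 - 21.6300 * 0.99178394 * 0.32090828 = 1.4524


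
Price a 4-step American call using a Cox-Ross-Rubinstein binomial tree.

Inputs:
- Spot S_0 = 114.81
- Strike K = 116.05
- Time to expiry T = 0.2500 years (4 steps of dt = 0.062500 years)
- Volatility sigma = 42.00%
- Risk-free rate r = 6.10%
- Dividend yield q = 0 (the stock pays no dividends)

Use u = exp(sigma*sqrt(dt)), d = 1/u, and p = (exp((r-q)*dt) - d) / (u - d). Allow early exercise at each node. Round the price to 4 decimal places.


Answer: Price = V(0,0) = 9.4818

Derivation:
dt = T/N = 0.062500
u = exp(sigma*sqrt(dt)) = 1.110711; d = 1/u = 0.900325
p = (exp((r-q)*dt) - d) / (u - d) = 0.491930
Discount per step: exp(-r*dt) = 0.996195
Stock lattice S(k, i) with i counting down-moves:
  k=0: S(0,0) = 114.8100
  k=1: S(1,0) = 127.5207; S(1,1) = 103.3663
  k=2: S(2,0) = 141.6386; S(2,1) = 114.8100; S(2,2) = 93.0632
  k=3: S(3,0) = 157.3195; S(3,1) = 127.5207; S(3,2) = 103.3663; S(3,3) = 83.7871
  k=4: S(4,0) = 174.7364; S(4,1) = 141.6386; S(4,2) = 114.8100; S(4,3) = 93.0632; S(4,4) = 75.4355
Terminal payoffs V(N, i) = max(S_T - K, 0):
  V(4,0) = 58.686406; V(4,1) = 25.588578; V(4,2) = 0.000000; V(4,3) = 0.000000; V(4,4) = 0.000000
Backward induction: V(k, i) = exp(-r*dt) * [p * V(k+1, i) + (1-p) * V(k+1, i+1)]; then take max(V_cont, immediate exercise) for American.
  V(3,0) = exp(-r*dt) * [p*58.686406 + (1-p)*25.588578] = 41.711070; exercise = 41.269471; V(3,0) = max -> 41.711070
  V(3,1) = exp(-r*dt) * [p*25.588578 + (1-p)*0.000000] = 12.539893; exercise = 11.470685; V(3,1) = max -> 12.539893
  V(3,2) = exp(-r*dt) * [p*0.000000 + (1-p)*0.000000] = 0.000000; exercise = 0.000000; V(3,2) = max -> 0.000000
  V(3,3) = exp(-r*dt) * [p*0.000000 + (1-p)*0.000000] = 0.000000; exercise = 0.000000; V(3,3) = max -> 0.000000
  V(2,0) = exp(-r*dt) * [p*41.711070 + (1-p)*12.539893] = 26.787750; exercise = 25.588578; V(2,0) = max -> 26.787750
  V(2,1) = exp(-r*dt) * [p*12.539893 + (1-p)*0.000000] = 6.145277; exercise = 0.000000; V(2,1) = max -> 6.145277
  V(2,2) = exp(-r*dt) * [p*0.000000 + (1-p)*0.000000] = 0.000000; exercise = 0.000000; V(2,2) = max -> 0.000000
  V(1,0) = exp(-r*dt) * [p*26.787750 + (1-p)*6.145277] = 16.237906; exercise = 11.470685; V(1,0) = max -> 16.237906
  V(1,1) = exp(-r*dt) * [p*6.145277 + (1-p)*0.000000] = 3.011544; exercise = 0.000000; V(1,1) = max -> 3.011544
  V(0,0) = exp(-r*dt) * [p*16.237906 + (1-p)*3.011544] = 9.481772; exercise = 0.000000; V(0,0) = max -> 9.481772


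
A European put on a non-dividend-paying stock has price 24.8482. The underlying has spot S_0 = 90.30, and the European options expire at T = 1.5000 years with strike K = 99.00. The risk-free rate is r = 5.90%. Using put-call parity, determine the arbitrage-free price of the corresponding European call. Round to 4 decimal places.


Put-call parity: C - P = S_0 * exp(-qT) - K * exp(-rT).
S_0 * exp(-qT) = 90.3000 * 1.00000000 = 90.30000000
K * exp(-rT) = 99.0000 * 0.91530311 = 90.61500796
C = P + S*exp(-qT) - K*exp(-rT)
C = 24.8482 + 90.30000000 - 90.61500796 = 24.5332

Answer: Call price = 24.5332


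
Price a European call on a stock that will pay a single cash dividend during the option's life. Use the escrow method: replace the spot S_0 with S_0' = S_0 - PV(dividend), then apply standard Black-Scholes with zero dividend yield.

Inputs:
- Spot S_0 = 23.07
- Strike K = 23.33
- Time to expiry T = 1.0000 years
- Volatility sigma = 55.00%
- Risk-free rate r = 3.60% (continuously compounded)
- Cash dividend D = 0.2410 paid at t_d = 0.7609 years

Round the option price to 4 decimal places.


Answer: Price = 5.0792

Derivation:
PV(D) = D * exp(-r * t_d) = 0.2410 * 0.97297937 = 0.23448803
S_0' = S_0 - PV(D) = 23.0700 - 0.23448803 = 22.83551197
d1 = (ln(S_0'/K) + (r + sigma^2/2)*T) / (sigma*sqrt(T)) = 0.30150324
d2 = d1 - sigma*sqrt(T) = -0.24849676
exp(-rT) = 0.96464029
N(d1) = 0.61848461; N(d2) = 0.40187504
C = S_0' * N(d1) - K * exp(-rT) * N(d2) = 22.83551197 * 0.61848461 - 23.3300 * 0.96464029 * 0.40187504 = 5.0792


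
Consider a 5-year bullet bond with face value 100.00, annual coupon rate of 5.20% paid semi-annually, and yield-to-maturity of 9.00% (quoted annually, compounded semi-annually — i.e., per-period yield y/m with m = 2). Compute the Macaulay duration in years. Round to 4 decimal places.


Answer: Macaulay duration = 4.4114 years

Derivation:
Coupon per period c = face * coupon_rate / m = 2.600000
Periods per year m = 2; per-period yield y/m = 0.045000
Number of cashflows N = 10
Cashflows (t years, CF_t, discount factor 1/(1+y/m)^(m*t), PV):
  t = 0.5000: CF_t = 2.600000, DF = 0.956938, PV = 2.488038
  t = 1.0000: CF_t = 2.600000, DF = 0.915730, PV = 2.380898
  t = 1.5000: CF_t = 2.600000, DF = 0.876297, PV = 2.278371
  t = 2.0000: CF_t = 2.600000, DF = 0.838561, PV = 2.180259
  t = 2.5000: CF_t = 2.600000, DF = 0.802451, PV = 2.086373
  t = 3.0000: CF_t = 2.600000, DF = 0.767896, PV = 1.996529
  t = 3.5000: CF_t = 2.600000, DF = 0.734828, PV = 1.910554
  t = 4.0000: CF_t = 2.600000, DF = 0.703185, PV = 1.828281
  t = 4.5000: CF_t = 2.600000, DF = 0.672904, PV = 1.749552
  t = 5.0000: CF_t = 102.600000, DF = 0.643928, PV = 66.066980
Price P = sum_t PV_t = 84.965835
Macaulay numerator sum_t t * PV_t:
  t * PV_t at t = 0.5000: 1.244019
  t * PV_t at t = 1.0000: 2.380898
  t * PV_t at t = 1.5000: 3.417557
  t * PV_t at t = 2.0000: 4.360519
  t * PV_t at t = 2.5000: 5.215932
  t * PV_t at t = 3.0000: 5.989587
  t * PV_t at t = 3.5000: 6.686939
  t * PV_t at t = 4.0000: 7.313125
  t * PV_t at t = 4.5000: 7.872982
  t * PV_t at t = 5.0000: 330.334901
Macaulay duration D = (sum_t t * PV_t) / P = 374.816458 / 84.965835 = 4.411378


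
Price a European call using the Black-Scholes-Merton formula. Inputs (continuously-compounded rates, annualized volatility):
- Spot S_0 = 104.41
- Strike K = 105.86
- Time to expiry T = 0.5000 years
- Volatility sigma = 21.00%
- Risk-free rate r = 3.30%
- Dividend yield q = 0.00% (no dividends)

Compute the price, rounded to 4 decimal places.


Answer: Price = 6.3134

Derivation:
d1 = (ln(S/K) + (r - q + 0.5*sigma^2) * T) / (sigma * sqrt(T)) = 0.09248276
d2 = d1 - sigma * sqrt(T) = -0.05600966
exp(-rT) = 0.98363538; exp(-qT) = 1.00000000
C = S_0 * exp(-qT) * N(d1) - K * exp(-rT) * N(d2)
N(d1) = 0.53684276; N(d2) = 0.47766706
C = 104.4100 * 1.00000000 * 0.53684276 - 105.8600 * 0.98363538 * 0.47766706 = 6.3134


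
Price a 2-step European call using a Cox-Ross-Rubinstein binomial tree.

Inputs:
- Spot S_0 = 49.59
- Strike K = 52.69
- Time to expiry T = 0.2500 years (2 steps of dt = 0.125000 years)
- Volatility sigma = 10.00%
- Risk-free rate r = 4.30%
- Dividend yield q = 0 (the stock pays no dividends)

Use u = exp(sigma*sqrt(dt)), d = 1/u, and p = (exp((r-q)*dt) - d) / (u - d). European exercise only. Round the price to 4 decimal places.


dt = T/N = 0.125000
u = exp(sigma*sqrt(dt)) = 1.035988; d = 1/u = 0.965262
p = (exp((r-q)*dt) - d) / (u - d) = 0.567365
Discount per step: exp(-r*dt) = 0.994639
Stock lattice S(k, i) with i counting down-moves:
  k=0: S(0,0) = 49.5900
  k=1: S(1,0) = 51.3746; S(1,1) = 47.8674
  k=2: S(2,0) = 53.2235; S(2,1) = 49.5900; S(2,2) = 46.2046
Terminal payoffs V(N, i) = max(S_T - K, 0):
  V(2,0) = 0.533492; V(2,1) = 0.000000; V(2,2) = 0.000000
Backward induction: V(k, i) = exp(-r*dt) * [p * V(k+1, i) + (1-p) * V(k+1, i+1)].
  V(1,0) = exp(-r*dt) * [p*0.533492 + (1-p)*0.000000] = 0.301062
  V(1,1) = exp(-r*dt) * [p*0.000000 + (1-p)*0.000000] = 0.000000
  V(0,0) = exp(-r*dt) * [p*0.301062 + (1-p)*0.000000] = 0.169896

Answer: Price = V(0,0) = 0.1699


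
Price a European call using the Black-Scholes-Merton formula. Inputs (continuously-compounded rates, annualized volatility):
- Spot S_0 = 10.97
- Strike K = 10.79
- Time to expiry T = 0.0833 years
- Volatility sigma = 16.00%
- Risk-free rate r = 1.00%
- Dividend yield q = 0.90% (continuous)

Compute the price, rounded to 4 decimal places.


Answer: Price = 0.3035

Derivation:
d1 = (ln(S/K) + (r - q + 0.5*sigma^2) * T) / (sigma * sqrt(T)) = 0.38316374
d2 = d1 - sigma * sqrt(T) = 0.33698495
exp(-rT) = 0.99916735; exp(-qT) = 0.99925058
C = S_0 * exp(-qT) * N(d1) - K * exp(-rT) * N(d2)
N(d1) = 0.64920082; N(d2) = 0.63193588
C = 10.9700 * 0.99925058 * 0.64920082 - 10.7900 * 0.99916735 * 0.63193588 = 0.3035


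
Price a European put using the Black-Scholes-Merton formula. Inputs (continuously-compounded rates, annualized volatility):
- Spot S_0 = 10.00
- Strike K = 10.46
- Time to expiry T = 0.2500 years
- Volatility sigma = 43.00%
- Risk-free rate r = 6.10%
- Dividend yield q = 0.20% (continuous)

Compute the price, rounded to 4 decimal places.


Answer: Price = 1.0307

Derivation:
d1 = (ln(S/K) + (r - q + 0.5*sigma^2) * T) / (sigma * sqrt(T)) = -0.03307379
d2 = d1 - sigma * sqrt(T) = -0.24807379
exp(-rT) = 0.98486569; exp(-qT) = 0.99950012
P = K * exp(-rT) * N(-d2) - S_0 * exp(-qT) * N(-d1)
N(-d1) = 0.51319213; N(-d2) = 0.59796134
P = 10.4600 * 0.98486569 * 0.59796134 - 10.0000 * 0.99950012 * 0.51319213 = 1.0307


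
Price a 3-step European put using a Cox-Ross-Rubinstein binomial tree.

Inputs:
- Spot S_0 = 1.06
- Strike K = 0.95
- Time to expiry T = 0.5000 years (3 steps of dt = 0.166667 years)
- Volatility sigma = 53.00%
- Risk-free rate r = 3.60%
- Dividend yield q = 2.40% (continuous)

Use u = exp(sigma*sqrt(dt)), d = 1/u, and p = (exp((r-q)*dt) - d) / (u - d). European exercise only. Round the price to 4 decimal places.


dt = T/N = 0.166667
u = exp(sigma*sqrt(dt)) = 1.241564; d = 1/u = 0.805436
p = (exp((r-q)*dt) - d) / (u - d) = 0.450708
Discount per step: exp(-r*dt) = 0.994018
Stock lattice S(k, i) with i counting down-moves:
  k=0: S(0,0) = 1.0600
  k=1: S(1,0) = 1.3161; S(1,1) = 0.8538
  k=2: S(2,0) = 1.6340; S(2,1) = 1.0600; S(2,2) = 0.6877
  k=3: S(3,0) = 2.0287; S(3,1) = 1.3161; S(3,2) = 0.8538; S(3,3) = 0.5539
Terminal payoffs V(N, i) = max(K - S_T, 0):
  V(3,0) = 0.000000; V(3,1) = 0.000000; V(3,2) = 0.096238; V(3,3) = 0.396141
Backward induction: V(k, i) = exp(-r*dt) * [p * V(k+1, i) + (1-p) * V(k+1, i+1)].
  V(2,0) = exp(-r*dt) * [p*0.000000 + (1-p)*0.000000] = 0.000000
  V(2,1) = exp(-r*dt) * [p*0.000000 + (1-p)*0.096238] = 0.052547
  V(2,2) = exp(-r*dt) * [p*0.096238 + (1-p)*0.396141] = 0.259411
  V(1,0) = exp(-r*dt) * [p*0.000000 + (1-p)*0.052547] = 0.028691
  V(1,1) = exp(-r*dt) * [p*0.052547 + (1-p)*0.259411] = 0.165182
  V(0,0) = exp(-r*dt) * [p*0.028691 + (1-p)*0.165182] = 0.103044

Answer: Price = V(0,0) = 0.1030


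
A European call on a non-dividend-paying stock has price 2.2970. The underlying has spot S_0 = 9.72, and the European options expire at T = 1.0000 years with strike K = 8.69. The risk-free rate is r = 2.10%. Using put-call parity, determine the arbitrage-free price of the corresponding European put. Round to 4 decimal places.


Answer: Put price = 1.0864

Derivation:
Put-call parity: C - P = S_0 * exp(-qT) - K * exp(-rT).
S_0 * exp(-qT) = 9.7200 * 1.00000000 = 9.72000000
K * exp(-rT) = 8.6900 * 0.97921896 = 8.50941280
P = C - S*exp(-qT) + K*exp(-rT)
P = 2.2970 - 9.72000000 + 8.50941280 = 1.0864
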